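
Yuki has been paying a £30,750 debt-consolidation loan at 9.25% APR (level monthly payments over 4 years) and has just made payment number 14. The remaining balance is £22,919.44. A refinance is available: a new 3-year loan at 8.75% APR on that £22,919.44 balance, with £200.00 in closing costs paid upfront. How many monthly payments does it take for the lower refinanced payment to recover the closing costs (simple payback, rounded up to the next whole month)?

Current payment = 30,750 × 9.25%/12 / (1 − (1+0.0077083)^−48) = £768.87.
Refinanced payment = 22,919.44 × 0.0072917 / (1 − (1+0.0072917)^−36) = £726.17.
Monthly savings = £768.87 − £726.17 = £42.70.
Break-even = £200.00 / £42.70 = 4.68 → 5 months.

5 months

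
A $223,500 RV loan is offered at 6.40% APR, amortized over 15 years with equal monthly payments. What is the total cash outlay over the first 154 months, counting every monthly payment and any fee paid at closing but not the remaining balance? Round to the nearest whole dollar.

At 6.40% the monthly rate is 0.0053333, so the payment is 223,500 × 0.0053333 / (1 − 1.0053333^−180) = $1,934.66.
Total outlay = 154 × $1,934.66 = $297,937.64.

$297,938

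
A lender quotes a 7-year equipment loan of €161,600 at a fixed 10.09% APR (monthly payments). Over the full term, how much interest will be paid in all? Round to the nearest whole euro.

Monthly rate = 10.09%/12 = 0.0084083; payment = 161,600 × 0.0084083 / (1 − (1+0.0084083)^−84) = €2,690.27.
Total paid = 84 × €2,690.27 = €225,982.68; interest = €225,982.68 − €161,600 = €64,382.68.

€64,383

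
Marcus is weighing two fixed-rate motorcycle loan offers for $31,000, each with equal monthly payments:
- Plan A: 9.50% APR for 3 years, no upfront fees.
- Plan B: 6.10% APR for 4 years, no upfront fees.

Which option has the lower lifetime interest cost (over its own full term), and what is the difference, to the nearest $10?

Plan B by $730

Plan A: at 9.50% the monthly rate is 0.0079167, so the payment is 31,000 × 0.0079167 / (1 − 1.0079167^−36) = $993.02.
Total interest on Plan A = 36 × $993.02 − $31,000 = $4,748.72.
Plan B: at 6.10% the monthly rate is 0.0050833, so the payment is 31,000 × 0.0050833 / (1 − 1.0050833^−48) = $729.46.
Total interest on Plan B = 48 × $729.46 − $31,000 = $4,014.08.
Plan B is lower by $734.64.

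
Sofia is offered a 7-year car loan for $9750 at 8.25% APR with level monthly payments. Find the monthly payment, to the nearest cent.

Monthly rate = 8.25%/12 = 0.0068750; payment = 9,750 × 0.0068750 / (1 − (1+0.0068750)^−84) = $153.18.

$153.18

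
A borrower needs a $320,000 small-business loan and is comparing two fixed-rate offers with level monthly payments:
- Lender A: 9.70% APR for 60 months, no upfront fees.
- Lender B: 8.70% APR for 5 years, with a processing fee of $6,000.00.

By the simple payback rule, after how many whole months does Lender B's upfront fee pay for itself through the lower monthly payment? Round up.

Lender A: monthly rate = 9.7%/12 = 0.0080833; payment = 320,000 × 0.0080833 / (1 − (1+0.0080833)^−60) = $6,751.91.
Lender B: monthly rate = 8.7%/12 = 0.0072500; payment = 320,000 × 0.0072500 / (1 − (1+0.0072500)^−60) = $6,596.18.
Monthly savings = $6,751.91 − $6,596.18 = $155.73.
Break-even = $6,000.00 / $155.73 = 38.53 → 39 months.

39 months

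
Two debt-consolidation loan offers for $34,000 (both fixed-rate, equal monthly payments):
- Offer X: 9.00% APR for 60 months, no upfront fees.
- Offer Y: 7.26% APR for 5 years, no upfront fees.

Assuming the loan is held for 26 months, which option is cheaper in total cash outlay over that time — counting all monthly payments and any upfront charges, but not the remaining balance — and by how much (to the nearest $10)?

Offer X: at 9.00% the monthly rate is 0.0075000, so the payment is 34,000 × 0.0075000 / (1 − 1.0075000^−60) = $705.78.
Offer Y: at 7.26% the monthly rate is 0.0060500, so the payment is 34,000 × 0.0060500 / (1 − 1.0060500^−60) = $677.42.
Over 26 months: Offer X costs 26 × $705.78 = $18,350.28; Offer Y costs 26 × $677.42 = $17,612.92.
Offer Y is cheaper by $18,350.28 − $17,612.92 = $737.36.

Offer Y by $740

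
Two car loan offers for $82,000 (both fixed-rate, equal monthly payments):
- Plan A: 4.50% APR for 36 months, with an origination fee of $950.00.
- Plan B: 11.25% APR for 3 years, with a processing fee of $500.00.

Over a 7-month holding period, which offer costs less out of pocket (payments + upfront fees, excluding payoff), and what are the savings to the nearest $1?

Plan A: at 4.50% the monthly rate is 0.0037500, so the payment is 82,000 × 0.0037500 / (1 − 1.0037500^−36) = $2,439.25.
Plan B: at 11.25% the monthly rate is 0.0093750, so the payment is 82,000 × 0.0093750 / (1 − 1.0093750^−36) = $2,694.29.
Over 7 months: Plan A costs 7 × $2,439.25 + $950.00 = $18,024.75; Plan B costs 7 × $2,694.29 + $500.00 = $19,360.03.
Plan A is cheaper by $19,360.03 − $18,024.75 = $1,335.28.

Plan A by $1,335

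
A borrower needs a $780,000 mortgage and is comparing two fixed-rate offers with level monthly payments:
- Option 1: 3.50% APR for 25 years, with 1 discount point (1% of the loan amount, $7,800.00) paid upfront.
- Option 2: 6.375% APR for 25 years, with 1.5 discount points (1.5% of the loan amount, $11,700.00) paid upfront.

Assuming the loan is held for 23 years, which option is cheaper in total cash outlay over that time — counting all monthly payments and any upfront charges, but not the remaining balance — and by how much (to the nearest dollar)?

Option 1: at 3.50% the monthly rate is 0.0029167, so the payment is 780,000 × 0.0029167 / (1 − 1.0029167^−300) = $3,904.86.
Option 2: at 6.375% the monthly rate is 0.0053125, so the payment is 780,000 × 0.0053125 / (1 − 1.0053125^−300) = $5,205.85.
Over 276 months: Option 1 costs 276 × $3,904.86 + $7,800.00 = $1,085,541.36; Option 2 costs 276 × $5,205.85 + $11,700.00 = $1,448,514.60.
Option 1 is cheaper by $1,448,514.60 − $1,085,541.36 = $362,973.24.

Option 1 by $362,973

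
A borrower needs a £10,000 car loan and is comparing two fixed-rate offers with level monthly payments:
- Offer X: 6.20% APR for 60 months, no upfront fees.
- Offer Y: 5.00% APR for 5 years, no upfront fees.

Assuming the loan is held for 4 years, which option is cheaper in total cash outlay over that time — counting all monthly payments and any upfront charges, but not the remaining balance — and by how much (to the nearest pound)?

Offer Y by £266

Offer X: at 6.20% the monthly rate is 0.0051667, so the payment is 10,000 × 0.0051667 / (1 − 1.0051667^−60) = £194.26.
Offer Y: monthly rate = 5%/12 = 0.0041667; payment = 10,000 × 0.0041667 / (1 − (1+0.0041667)^−60) = £188.71.
Over 48 months: Offer X costs 48 × £194.26 = £9,324.48; Offer Y costs 48 × £188.71 = £9,058.08.
Offer Y is cheaper by £9,324.48 − £9,058.08 = £266.40.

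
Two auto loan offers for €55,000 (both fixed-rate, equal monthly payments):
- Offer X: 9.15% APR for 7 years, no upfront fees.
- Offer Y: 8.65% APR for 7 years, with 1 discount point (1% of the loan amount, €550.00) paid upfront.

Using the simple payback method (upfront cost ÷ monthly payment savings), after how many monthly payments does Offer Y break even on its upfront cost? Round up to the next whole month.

40 months

Offer X: at 9.15% the monthly rate is 0.0076250, so the payment is 55,000 × 0.0076250 / (1 − 1.0076250^−84) = €889.09.
Offer Y: at 8.65% the monthly rate is 0.0072083, so the payment is 55,000 × 0.0072083 / (1 − 1.0072083^−84) = €875.16.
Monthly savings = €889.09 − €875.16 = €13.93.
Break-even = €550.00 / €13.93 = 39.48 → 40 months.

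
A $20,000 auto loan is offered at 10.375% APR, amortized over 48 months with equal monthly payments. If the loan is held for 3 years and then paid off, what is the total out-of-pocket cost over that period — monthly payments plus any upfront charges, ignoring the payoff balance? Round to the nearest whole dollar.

$18,391

At 10.375% the monthly rate is 0.0086458, so the payment is 20,000 × 0.0086458 / (1 − 1.0086458^−48) = $510.86.
Total outlay = 36 × $510.86 = $18,390.96.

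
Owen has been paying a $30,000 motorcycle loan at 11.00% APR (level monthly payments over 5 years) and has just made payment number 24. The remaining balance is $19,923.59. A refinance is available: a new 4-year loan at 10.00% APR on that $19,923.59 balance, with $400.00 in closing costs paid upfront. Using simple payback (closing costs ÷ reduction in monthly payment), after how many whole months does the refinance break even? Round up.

3 months

Current payment = 30,000 × 11%/12 / (1 − (1+0.0091667)^−60) = $652.27.
Refinanced payment = 19,923.59 × 0.0083333 / (1 − (1+0.0083333)^−48) = $505.31.
Monthly savings = $652.27 − $505.31 = $146.96.
Break-even = $400.00 / $146.96 = 2.72 → 3 months.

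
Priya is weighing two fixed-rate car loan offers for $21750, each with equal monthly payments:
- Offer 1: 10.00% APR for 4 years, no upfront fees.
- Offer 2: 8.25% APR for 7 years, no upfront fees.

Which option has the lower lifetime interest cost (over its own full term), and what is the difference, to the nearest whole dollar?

Offer 1: at 10.00% the monthly rate is 0.0083333, so the payment is 21,750 × 0.0083333 / (1 − 1.0083333^−48) = $551.64.
Total interest on Offer 1 = 48 × $551.64 − $21,750 = $4,728.72.
Offer 2: monthly rate = 8.25%/12 = 0.0068750; payment = 21,750 × 0.0068750 / (1 − (1+0.0068750)^−84) = $341.72.
Total interest on Offer 2 = 84 × $341.72 − $21,750 = $6,954.48.
Offer 1 is lower by $2,225.76.

Offer 1 by $2,226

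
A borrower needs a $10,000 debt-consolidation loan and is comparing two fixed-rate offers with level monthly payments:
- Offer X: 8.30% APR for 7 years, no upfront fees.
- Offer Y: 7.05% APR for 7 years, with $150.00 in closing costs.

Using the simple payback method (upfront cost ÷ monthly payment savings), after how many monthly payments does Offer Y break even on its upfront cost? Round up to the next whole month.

25 months

Offer X: monthly rate = 8.3%/12 = 0.0069167; payment = 10,000 × 0.0069167 / (1 − (1+0.0069167)^−84) = $157.36.
Offer Y: at 7.05% the monthly rate is 0.0058750, so the payment is 10,000 × 0.0058750 / (1 − 1.0058750^−84) = $151.17.
Monthly savings = $157.36 − $151.17 = $6.19.
Break-even = $150.00 / $6.19 = 24.23 → 25 months.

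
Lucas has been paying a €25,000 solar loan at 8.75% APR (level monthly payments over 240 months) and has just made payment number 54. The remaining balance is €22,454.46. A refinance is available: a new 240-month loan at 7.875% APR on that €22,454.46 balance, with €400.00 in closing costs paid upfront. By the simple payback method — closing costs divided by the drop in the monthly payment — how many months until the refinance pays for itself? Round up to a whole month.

Current payment = 25,000 × 8.75%/12 / (1 − (1+0.0072917)^−240) = €220.93.
Refinanced payment = 22,454.46 × 0.0065625 / (1 − (1+0.0065625)^−240) = €186.08.
Monthly savings = €220.93 − €186.08 = €34.85.
Break-even = €400.00 / €34.85 = 11.48 → 12 months.

12 months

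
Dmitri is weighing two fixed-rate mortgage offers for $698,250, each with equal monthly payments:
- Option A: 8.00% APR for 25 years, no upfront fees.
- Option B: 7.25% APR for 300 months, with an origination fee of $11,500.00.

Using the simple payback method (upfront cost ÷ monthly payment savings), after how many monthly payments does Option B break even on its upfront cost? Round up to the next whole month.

34 months

Option A: at 8.00% the monthly rate is 0.0066667, so the payment is 698,250 × 0.0066667 / (1 − 1.0066667^−300) = $5,389.21.
Option B: monthly rate = 7.25%/12 = 0.0060417; payment = 698,250 × 0.0060417 / (1 − (1+0.0060417)^−300) = $5,047.00.
Monthly savings = $5,389.21 − $5,047.00 = $342.21.
Break-even = $11,500.00 / $342.21 = 33.61 → 34 months.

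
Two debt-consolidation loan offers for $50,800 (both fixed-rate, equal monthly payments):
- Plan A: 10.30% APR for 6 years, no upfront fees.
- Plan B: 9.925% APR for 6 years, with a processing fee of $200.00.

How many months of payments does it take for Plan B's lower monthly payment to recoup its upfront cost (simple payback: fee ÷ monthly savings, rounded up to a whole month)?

Plan A: at 10.30% the monthly rate is 0.0085833, so the payment is 50,800 × 0.0085833 / (1 − 1.0085833^−72) = $948.82.
Plan B: monthly rate = 9.925%/12 = 0.0082708; payment = 50,800 × 0.0082708 / (1 − (1+0.0082708)^−72) = $939.19.
Monthly savings = $948.82 − $939.19 = $9.63.
Break-even = $200.00 / $9.63 = 20.77 → 21 months.

21 months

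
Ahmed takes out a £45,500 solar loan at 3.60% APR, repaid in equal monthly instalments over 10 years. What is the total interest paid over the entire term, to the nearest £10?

£8,750

Monthly rate = 3.6%/12 = 0.0030000; payment = 45,500 × 0.0030000 / (1 − (1+0.0030000)^−120) = £452.07.
Total paid = 120 × £452.07 = £54,248.40; interest = £54,248.40 − £45,500 = £8,748.40.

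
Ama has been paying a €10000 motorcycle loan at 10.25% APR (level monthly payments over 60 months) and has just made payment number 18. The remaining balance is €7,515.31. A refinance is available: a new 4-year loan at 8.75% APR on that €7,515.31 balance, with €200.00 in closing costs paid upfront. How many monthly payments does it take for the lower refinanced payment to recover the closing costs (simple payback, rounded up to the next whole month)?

8 months

Current payment = 10,000 × 10.25%/12 / (1 − (1+0.0085417)^−60) = €213.70.
Refinanced payment = 7,515.31 × 0.0072917 / (1 − (1+0.0072917)^−48) = €186.13.
Monthly savings = €213.70 − €186.13 = €27.57.
Break-even = €200.00 / €27.57 = 7.25 → 8 months.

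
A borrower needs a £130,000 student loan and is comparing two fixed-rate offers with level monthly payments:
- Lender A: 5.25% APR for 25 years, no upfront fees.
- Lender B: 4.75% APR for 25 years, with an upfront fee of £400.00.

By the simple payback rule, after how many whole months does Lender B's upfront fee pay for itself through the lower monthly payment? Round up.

Lender A: at 5.25% the monthly rate is 0.0043750, so the payment is 130,000 × 0.0043750 / (1 − 1.0043750^−300) = £779.02.
Lender B: monthly rate = 4.75%/12 = 0.0039583; payment = 130,000 × 0.0039583 / (1 − (1+0.0039583)^−300) = £741.15.
Monthly savings = £779.02 − £741.15 = £37.87.
Break-even = £400.00 / £37.87 = 10.56 → 11 months.

11 months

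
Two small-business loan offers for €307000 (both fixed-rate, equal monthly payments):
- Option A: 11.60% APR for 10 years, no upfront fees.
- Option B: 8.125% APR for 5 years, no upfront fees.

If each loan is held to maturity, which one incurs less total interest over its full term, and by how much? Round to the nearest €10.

Option A: monthly rate = 11.6%/12 = 0.0096667; payment = 307,000 × 0.0096667 / (1 − (1+0.0096667)^−120) = €4,333.86.
Total interest on Option A = 120 × €4,333.86 − €307,000 = €213,063.20.
Option B: at 8.125% the monthly rate is 0.0067708, so the payment is 307,000 × 0.0067708 / (1 − 1.0067708^−60) = €6,243.23.
Total interest on Option B = 60 × €6,243.23 − €307,000 = €67,593.80.
Option B is lower by €145,469.40.

Option B by €145,470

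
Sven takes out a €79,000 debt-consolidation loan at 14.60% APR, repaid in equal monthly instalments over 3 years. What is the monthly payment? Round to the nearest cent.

At 14.60% the monthly rate is 0.0121667, so the payment is 79,000 × 0.0121667 / (1 − 1.0121667^−36) = €2,723.11.

€2,723.11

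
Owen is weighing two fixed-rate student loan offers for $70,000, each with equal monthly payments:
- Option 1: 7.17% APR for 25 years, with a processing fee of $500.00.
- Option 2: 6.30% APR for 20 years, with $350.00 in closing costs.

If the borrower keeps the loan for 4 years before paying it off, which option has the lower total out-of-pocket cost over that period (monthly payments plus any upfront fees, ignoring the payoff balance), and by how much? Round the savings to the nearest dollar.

Option 1 by $394

Option 1: monthly rate = 7.17%/12 = 0.0059750; payment = 70,000 × 0.0059750 / (1 − (1+0.0059750)^−300) = $502.36.
Option 2: at 6.30% the monthly rate is 0.0052500, so the payment is 70,000 × 0.0052500 / (1 − 1.0052500^−240) = $513.69.
Over 48 months: Option 1 costs 48 × $502.36 + $500.00 = $24,613.28; Option 2 costs 48 × $513.69 + $350.00 = $25,007.12.
Option 1 is cheaper by $25,007.12 − $24,613.28 = $393.84.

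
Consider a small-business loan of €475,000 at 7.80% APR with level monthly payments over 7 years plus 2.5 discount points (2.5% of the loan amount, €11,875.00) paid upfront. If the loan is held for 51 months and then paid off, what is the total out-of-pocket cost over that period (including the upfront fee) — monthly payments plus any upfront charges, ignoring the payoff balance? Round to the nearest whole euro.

€387,042

At 7.80% the monthly rate is 0.0065000, so the payment is 475,000 × 0.0065000 / (1 − 1.0065000^−84) = €7,356.21.
Total outlay = 51 × €7,356.21 + €11,875.00 = €387,041.71.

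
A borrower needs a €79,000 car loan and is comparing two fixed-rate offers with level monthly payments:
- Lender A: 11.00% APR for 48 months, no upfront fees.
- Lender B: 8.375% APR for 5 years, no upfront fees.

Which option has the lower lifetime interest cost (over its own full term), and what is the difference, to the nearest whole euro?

Lender B by €1,043

Lender A: at 11.00% the monthly rate is 0.0091667, so the payment is 79,000 × 0.0091667 / (1 − 1.0091667^−48) = €2,041.80.
Total interest on Lender A = 48 × €2,041.80 − €79,000 = €19,006.40.
Lender B: at 8.375% the monthly rate is 0.0069792, so the payment is 79,000 × 0.0069792 / (1 − 1.0069792^−60) = €1,616.05.
Total interest on Lender B = 60 × €1,616.05 − €79,000 = €17,963.00.
Lender B is lower by €1,043.40.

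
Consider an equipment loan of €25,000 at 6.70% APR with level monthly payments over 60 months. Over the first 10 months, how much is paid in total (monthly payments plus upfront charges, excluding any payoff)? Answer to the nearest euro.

€4,915

At 6.70% the monthly rate is 0.0055833, so the payment is 25,000 × 0.0055833 / (1 − 1.0055833^−60) = €491.50.
Total outlay = 10 × €491.50 = €4,915.00.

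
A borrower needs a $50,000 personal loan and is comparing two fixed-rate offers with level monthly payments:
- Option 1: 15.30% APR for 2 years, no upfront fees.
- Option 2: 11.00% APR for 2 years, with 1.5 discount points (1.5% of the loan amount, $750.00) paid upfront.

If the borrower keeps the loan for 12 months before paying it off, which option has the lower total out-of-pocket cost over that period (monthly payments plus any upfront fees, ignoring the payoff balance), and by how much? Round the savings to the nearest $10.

Option 2 by $460

Option 1: monthly rate = 15.3%/12 = 0.0127500; payment = 50,000 × 0.0127500 / (1 − (1+0.0127500)^−24) = $2,431.47.
Option 2: monthly rate = 11%/12 = 0.0091667; payment = 50,000 × 0.0091667 / (1 − (1+0.0091667)^−24) = $2,330.39.
Over 12 months: Option 1 costs 12 × $2,431.47 = $29,177.64; Option 2 costs 12 × $2,330.39 + $750.00 = $28,714.68.
Option 2 is cheaper by $29,177.64 − $28,714.68 = $462.96.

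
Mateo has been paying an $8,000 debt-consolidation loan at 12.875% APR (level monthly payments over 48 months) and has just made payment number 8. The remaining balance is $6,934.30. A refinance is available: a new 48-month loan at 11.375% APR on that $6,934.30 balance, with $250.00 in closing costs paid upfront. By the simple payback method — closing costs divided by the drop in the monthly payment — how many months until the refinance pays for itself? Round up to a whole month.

Current payment = 8,000 × 12.875%/12 / (1 − (1+0.0107292)^−48) = $214.12.
Refinanced payment = 6,934.30 × 0.0094792 / (1 − (1+0.0094792)^−48) = $180.49.
Monthly savings = $214.12 − $180.49 = $33.63.
Break-even = $250.00 / $33.63 = 7.43 → 8 months.

8 months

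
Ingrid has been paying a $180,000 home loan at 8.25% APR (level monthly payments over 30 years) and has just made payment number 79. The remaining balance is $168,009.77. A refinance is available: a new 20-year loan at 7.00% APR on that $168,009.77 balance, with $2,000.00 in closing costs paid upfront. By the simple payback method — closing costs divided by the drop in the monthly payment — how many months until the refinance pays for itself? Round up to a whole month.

Current payment = 180,000 × 8.25%/12 / (1 − (1+0.0068750)^−360) = $1,352.28.
Refinanced payment = 168,009.77 × 0.0058333 / (1 − (1+0.0058333)^−240) = $1,302.58.
Monthly savings = $1,352.28 − $1,302.58 = $49.70.
Break-even = $2,000.00 / $49.70 = 40.24 → 41 months.

41 months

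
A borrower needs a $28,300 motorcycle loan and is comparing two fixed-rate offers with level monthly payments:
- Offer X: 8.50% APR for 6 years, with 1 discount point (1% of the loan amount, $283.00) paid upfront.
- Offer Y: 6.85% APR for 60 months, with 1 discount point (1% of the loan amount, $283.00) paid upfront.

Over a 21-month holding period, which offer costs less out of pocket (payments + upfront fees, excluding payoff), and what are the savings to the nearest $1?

Offer X: monthly rate = 8.5%/12 = 0.0070833; payment = 28,300 × 0.0070833 / (1 − (1+0.0070833)^−72) = $503.13.
Offer Y: monthly rate = 6.85%/12 = 0.0057083; payment = 28,300 × 0.0057083 / (1 − (1+0.0057083)^−60) = $558.37.
Over 21 months: Offer X costs 21 × $503.13 + $283.00 = $10,848.73; Offer Y costs 21 × $558.37 + $283.00 = $12,008.77.
Offer X is cheaper by $12,008.77 − $10,848.73 = $1,160.04.

Offer X by $1,160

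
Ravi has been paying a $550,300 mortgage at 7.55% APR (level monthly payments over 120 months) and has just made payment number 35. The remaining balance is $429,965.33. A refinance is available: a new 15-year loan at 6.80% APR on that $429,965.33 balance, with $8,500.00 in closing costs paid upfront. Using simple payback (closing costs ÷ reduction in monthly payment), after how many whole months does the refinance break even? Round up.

4 months

Current payment = 550,300 × 7.55%/12 / (1 − (1+0.0062917)^−120) = $6,546.53.
Refinanced payment = 429,965.33 × 0.0056667 / (1 − (1+0.0056667)^−180) = $3,816.73.
Monthly savings = $6,546.53 − $3,816.73 = $2,729.80.
Break-even = $8,500.00 / $2,729.80 = 3.11 → 4 months.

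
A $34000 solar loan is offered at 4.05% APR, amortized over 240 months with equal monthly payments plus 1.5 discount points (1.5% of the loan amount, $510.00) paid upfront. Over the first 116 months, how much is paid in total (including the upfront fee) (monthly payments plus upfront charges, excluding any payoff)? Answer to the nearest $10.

At 4.05% the monthly rate is 0.0033750, so the payment is 34,000 × 0.0033750 / (1 − 1.0033750^−240) = $206.93.
Total outlay = 116 × $206.93 + $510.00 = $24,513.88.

$24,510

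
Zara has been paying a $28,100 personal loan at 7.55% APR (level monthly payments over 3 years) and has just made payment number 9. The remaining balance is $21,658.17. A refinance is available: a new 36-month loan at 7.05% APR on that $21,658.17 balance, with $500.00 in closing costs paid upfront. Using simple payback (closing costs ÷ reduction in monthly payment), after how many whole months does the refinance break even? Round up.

3 months

Current payment = 28,100 × 7.55%/12 / (1 − (1+0.0062917)^−36) = $874.73.
Refinanced payment = 21,658.17 × 0.0058750 / (1 − (1+0.0058750)^−36) = $669.24.
Monthly savings = $874.73 − $669.24 = $205.49.
Break-even = $500.00 / $205.49 = 2.43 → 3 months.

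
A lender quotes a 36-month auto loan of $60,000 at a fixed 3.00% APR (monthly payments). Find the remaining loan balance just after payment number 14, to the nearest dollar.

With monthly rate i = 3%/12 = 0.0025000, the balance after k of n payments is P · [(1+i)^n − (1+i)^k] / [(1+i)^n − 1].
(1+0.0025000)^36 = 1.09405140 and (1+0.0025000)^14 = 1.03557448, so the balance is 60,000 × (1.09405140 − 1.03557448) / (1.09405140 − 1) = $37,305.30.

$37,305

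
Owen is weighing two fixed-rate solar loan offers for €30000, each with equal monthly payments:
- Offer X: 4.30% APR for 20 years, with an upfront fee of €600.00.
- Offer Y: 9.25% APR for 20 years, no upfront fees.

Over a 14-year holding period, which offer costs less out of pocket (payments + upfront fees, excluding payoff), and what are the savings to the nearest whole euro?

Offer X: monthly rate = 4.3%/12 = 0.0035833; payment = 30,000 × 0.0035833 / (1 − (1+0.0035833)^−240) = €186.57.
Offer Y: at 9.25% the monthly rate is 0.0077083, so the payment is 30,000 × 0.0077083 / (1 − 1.0077083^−240) = €274.76.
Over 168 months: Offer X costs 168 × €186.57 + €600.00 = €31,943.76; Offer Y costs 168 × €274.76 = €46,159.68.
Offer X is cheaper by €46,159.68 − €31,943.76 = €14,215.92.

Offer X by €14,216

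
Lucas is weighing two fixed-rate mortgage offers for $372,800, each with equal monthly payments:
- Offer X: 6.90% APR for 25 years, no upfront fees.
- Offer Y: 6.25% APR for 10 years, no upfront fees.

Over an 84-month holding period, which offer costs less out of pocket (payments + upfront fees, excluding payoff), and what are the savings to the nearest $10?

Offer X: monthly rate = 6.9%/12 = 0.0057500; payment = 372,800 × 0.0057500 / (1 − (1+0.0057500)^−300) = $2,611.14.
Offer Y: monthly rate = 6.25%/12 = 0.0052083; payment = 372,800 × 0.0052083 / (1 − (1+0.0052083)^−120) = $4,185.80.
Over 84 months: Offer X costs 84 × $2,611.14 = $219,335.76; Offer Y costs 84 × $4,185.80 = $351,607.20.
Offer X is cheaper by $351,607.20 − $219,335.76 = $132,271.44.

Offer X by $132,270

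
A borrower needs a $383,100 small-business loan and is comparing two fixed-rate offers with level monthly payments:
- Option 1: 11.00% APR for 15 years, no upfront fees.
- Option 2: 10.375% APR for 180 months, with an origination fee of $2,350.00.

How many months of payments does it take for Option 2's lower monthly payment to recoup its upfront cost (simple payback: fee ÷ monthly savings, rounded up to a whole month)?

16 months

Option 1: at 11.00% the monthly rate is 0.0091667, so the payment is 383,100 × 0.0091667 / (1 − 1.0091667^−180) = $4,354.30.
Option 2: at 10.375% the monthly rate is 0.0086458, so the payment is 383,100 × 0.0086458 / (1 − 1.0086458^−180) = $4,205.14.
Monthly savings = $4,354.30 − $4,205.14 = $149.16.
Break-even = $2,350.00 / $149.16 = 15.75 → 16 months.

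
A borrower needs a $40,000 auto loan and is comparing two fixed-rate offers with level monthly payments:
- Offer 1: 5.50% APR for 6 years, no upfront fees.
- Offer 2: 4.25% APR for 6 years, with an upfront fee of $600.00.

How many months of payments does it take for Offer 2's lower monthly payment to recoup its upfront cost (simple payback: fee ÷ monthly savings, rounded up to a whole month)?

26 months

Offer 1: monthly rate = 5.5%/12 = 0.0045833; payment = 40,000 × 0.0045833 / (1 − (1+0.0045833)^−72) = $653.52.
Offer 2: monthly rate = 4.25%/12 = 0.0035417; payment = 40,000 × 0.0035417 / (1 − (1+0.0035417)^−72) = $630.37.
Monthly savings = $653.52 − $630.37 = $23.15.
Break-even = $600.00 / $23.15 = 25.92 → 26 months.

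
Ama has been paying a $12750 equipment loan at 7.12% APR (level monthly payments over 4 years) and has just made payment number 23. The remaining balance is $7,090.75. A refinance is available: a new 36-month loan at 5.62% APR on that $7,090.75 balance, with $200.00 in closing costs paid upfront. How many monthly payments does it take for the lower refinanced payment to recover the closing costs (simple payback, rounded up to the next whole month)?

3 months

Current payment = 12,750 × 7.12%/12 / (1 − (1+0.0059333)^−48) = $306.02.
Refinanced payment = 7,090.75 × 0.0046833 / (1 − (1+0.0046833)^−36) = $214.50.
Monthly savings = $306.02 − $214.50 = $91.52.
Break-even = $200.00 / $91.52 = 2.19 → 3 months.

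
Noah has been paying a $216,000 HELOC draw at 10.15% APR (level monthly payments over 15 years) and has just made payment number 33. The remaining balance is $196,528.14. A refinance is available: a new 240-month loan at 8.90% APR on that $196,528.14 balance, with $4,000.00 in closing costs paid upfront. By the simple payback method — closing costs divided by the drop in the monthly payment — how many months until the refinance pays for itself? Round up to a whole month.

Current payment = 216,000 × 10.15%/12 / (1 − (1+0.0084583)^−180) = $2,341.01.
Refinanced payment = 196,528.14 × 0.0074167 / (1 − (1+0.0074167)^−240) = $1,755.60.
Monthly savings = $2,341.01 − $1,755.60 = $585.41.
Break-even = $4,000.00 / $585.41 = 6.83 → 7 months.

7 months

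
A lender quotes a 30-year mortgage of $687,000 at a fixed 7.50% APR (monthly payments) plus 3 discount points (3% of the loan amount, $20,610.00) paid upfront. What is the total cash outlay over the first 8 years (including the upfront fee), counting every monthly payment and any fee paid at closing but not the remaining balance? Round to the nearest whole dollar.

$481,756

Monthly rate = 7.5%/12 = 0.0062500; payment = 687,000 × 0.0062500 / (1 − (1+0.0062500)^−360) = $4,803.60.
Total outlay = 96 × $4,803.60 + $20,610.00 = $481,755.60.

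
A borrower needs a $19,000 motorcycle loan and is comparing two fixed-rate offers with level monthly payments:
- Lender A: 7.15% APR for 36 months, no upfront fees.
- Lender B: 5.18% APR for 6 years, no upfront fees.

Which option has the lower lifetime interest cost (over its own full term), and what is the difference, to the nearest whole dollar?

Lender A by $979

Lender A: monthly rate = 7.15%/12 = 0.0059583; payment = 19,000 × 0.0059583 / (1 − (1+0.0059583)^−36) = $587.97.
Total interest on Lender A = 36 × $587.97 − $19,000 = $2,166.92.
Lender B: monthly rate = 5.18%/12 = 0.0043167; payment = 19,000 × 0.0043167 / (1 − (1+0.0043167)^−72) = $307.58.
Total interest on Lender B = 72 × $307.58 − $19,000 = $3,145.76.
Lender A is lower by $978.84.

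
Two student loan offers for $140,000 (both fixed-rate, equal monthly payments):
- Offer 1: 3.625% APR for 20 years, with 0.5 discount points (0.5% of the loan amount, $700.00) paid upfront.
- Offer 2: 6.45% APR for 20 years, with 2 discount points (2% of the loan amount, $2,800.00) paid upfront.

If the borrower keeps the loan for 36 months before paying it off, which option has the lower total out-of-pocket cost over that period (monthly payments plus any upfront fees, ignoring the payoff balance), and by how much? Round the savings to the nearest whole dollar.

Offer 1: at 3.625% the monthly rate is 0.0030208, so the payment is 140,000 × 0.0030208 / (1 − 1.0030208^−240) = $820.96.
Offer 2: monthly rate = 6.45%/12 = 0.0053750; payment = 140,000 × 0.0053750 / (1 − (1+0.0053750)^−240) = $1,039.69.
Over 36 months: Offer 1 costs 36 × $820.96 + $700.00 = $30,254.56; Offer 2 costs 36 × $1,039.69 + $2,800.00 = $40,228.84.
Offer 1 is cheaper by $40,228.84 − $30,254.56 = $9,974.28.

Offer 1 by $9,974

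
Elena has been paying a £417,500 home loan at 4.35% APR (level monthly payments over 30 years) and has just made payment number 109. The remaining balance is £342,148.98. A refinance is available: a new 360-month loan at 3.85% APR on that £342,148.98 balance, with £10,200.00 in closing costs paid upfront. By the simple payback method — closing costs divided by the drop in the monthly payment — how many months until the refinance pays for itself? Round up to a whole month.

Current payment = 417,500 × 4.35%/12 / (1 − (1+0.0036250)^−360) = £2,078.36.
Refinanced payment = 342,148.98 × 0.0032083 / (1 − (1+0.0032083)^−360) = £1,604.02.
Monthly savings = £2,078.36 − £1,604.02 = £474.34.
Break-even = £10,200.00 / £474.34 = 21.50 → 22 months.

22 months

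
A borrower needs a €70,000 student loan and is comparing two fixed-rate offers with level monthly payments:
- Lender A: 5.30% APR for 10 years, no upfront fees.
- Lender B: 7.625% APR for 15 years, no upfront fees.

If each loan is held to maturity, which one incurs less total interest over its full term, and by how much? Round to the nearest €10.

Lender A by €27,370

Lender A: monthly rate = 5.3%/12 = 0.0044167; payment = 70,000 × 0.0044167 / (1 − (1+0.0044167)^−120) = €752.77.
Total interest on Lender A = 120 × €752.77 − €70,000 = €20,332.40.
Lender B: monthly rate = 7.625%/12 = 0.0063542; payment = 70,000 × 0.0063542 / (1 − (1+0.0063542)^−180) = €653.89.
Total interest on Lender B = 180 × €653.89 − €70,000 = €47,700.20.
Lender A is lower by €27,367.80.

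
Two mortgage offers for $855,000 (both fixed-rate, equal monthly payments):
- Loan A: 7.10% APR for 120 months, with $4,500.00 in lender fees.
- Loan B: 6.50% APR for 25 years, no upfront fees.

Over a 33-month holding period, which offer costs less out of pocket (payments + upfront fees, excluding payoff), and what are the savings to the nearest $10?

Loan A: at 7.10% the monthly rate is 0.0059167, so the payment is 855,000 × 0.0059167 / (1 − 1.0059167^−120) = $9,971.40.
Loan B: at 6.50% the monthly rate is 0.0054167, so the payment is 855,000 × 0.0054167 / (1 − 1.0054167^−300) = $5,773.02.
Over 33 months: Loan A costs 33 × $9,971.40 + $4,500.00 = $333,556.20; Loan B costs 33 × $5,773.02 = $190,509.66.
Loan B is cheaper by $333,556.20 − $190,509.66 = $143,046.54.

Loan B by $143,050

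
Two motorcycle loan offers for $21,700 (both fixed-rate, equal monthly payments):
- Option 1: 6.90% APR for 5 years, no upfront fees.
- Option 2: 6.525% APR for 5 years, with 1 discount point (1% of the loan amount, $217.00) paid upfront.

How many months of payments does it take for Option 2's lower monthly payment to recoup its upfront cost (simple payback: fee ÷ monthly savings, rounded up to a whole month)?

57 months

Option 1: at 6.90% the monthly rate is 0.0057500, so the payment is 21,700 × 0.0057500 / (1 − 1.0057500^−60) = $428.66.
Option 2: monthly rate = 6.525%/12 = 0.0054375; payment = 21,700 × 0.0054375 / (1 − (1+0.0054375)^−60) = $424.84.
Monthly savings = $428.66 − $424.84 = $3.82.
Break-even = $217.00 / $3.82 = 56.81 → 57 months.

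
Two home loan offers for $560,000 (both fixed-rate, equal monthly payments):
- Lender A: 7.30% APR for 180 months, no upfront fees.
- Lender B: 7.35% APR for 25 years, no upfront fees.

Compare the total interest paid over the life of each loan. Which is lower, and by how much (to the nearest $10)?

Lender A: at 7.30% the monthly rate is 0.0060833, so the payment is 560,000 × 0.0060833 / (1 − 1.0060833^−180) = $5,127.83.
Total interest on Lender A = 180 × $5,127.83 − $560,000 = $363,009.40.
Lender B: at 7.35% the monthly rate is 0.0061250, so the payment is 560,000 × 0.0061250 / (1 − 1.0061250^−300) = $4,083.87.
Total interest on Lender B = 300 × $4,083.87 − $560,000 = $665,161.00.
Lender A is lower by $302,151.60.

Lender A by $302,150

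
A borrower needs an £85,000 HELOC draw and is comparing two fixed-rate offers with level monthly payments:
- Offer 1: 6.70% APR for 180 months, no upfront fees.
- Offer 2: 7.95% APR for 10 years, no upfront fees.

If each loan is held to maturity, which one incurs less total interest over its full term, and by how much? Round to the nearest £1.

Offer 2 by £11,483

Offer 1: at 6.70% the monthly rate is 0.0055833, so the payment is 85,000 × 0.0055833 / (1 − 1.0055833^−180) = £749.82.
Total interest on Offer 1 = 180 × £749.82 − £85,000 = £49,967.60.
Offer 2: at 7.95% the monthly rate is 0.0066250, so the payment is 85,000 × 0.0066250 / (1 − 1.0066250^−120) = £1,029.04.
Total interest on Offer 2 = 120 × £1,029.04 − £85,000 = £38,484.80.
Offer 2 is lower by £11,482.80.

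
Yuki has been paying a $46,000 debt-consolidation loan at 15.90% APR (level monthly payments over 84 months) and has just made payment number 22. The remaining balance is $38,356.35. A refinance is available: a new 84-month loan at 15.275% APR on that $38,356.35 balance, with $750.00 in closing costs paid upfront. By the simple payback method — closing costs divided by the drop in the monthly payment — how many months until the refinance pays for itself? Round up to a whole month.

5 months

Current payment = 46,000 × 15.9%/12 / (1 − (1+0.0132500)^−84) = $911.04.
Refinanced payment = 38,356.35 × 0.0127292 / (1 − (1+0.0127292)^−84) = $746.08.
Monthly savings = $911.04 − $746.08 = $164.96.
Break-even = $750.00 / $164.96 = 4.55 → 5 months.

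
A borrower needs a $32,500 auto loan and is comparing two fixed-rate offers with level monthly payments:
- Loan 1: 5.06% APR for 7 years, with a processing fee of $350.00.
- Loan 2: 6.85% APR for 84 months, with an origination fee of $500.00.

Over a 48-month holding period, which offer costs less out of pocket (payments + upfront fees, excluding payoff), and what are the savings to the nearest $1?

Loan 1 by $1,487

Loan 1: at 5.06% the monthly rate is 0.0042167, so the payment is 32,500 × 0.0042167 / (1 − 1.0042167^−84) = $460.27.
Loan 2: monthly rate = 6.85%/12 = 0.0057083; payment = 32,500 × 0.0057083 / (1 − (1+0.0057083)^−84) = $488.13.
Over 48 months: Loan 1 costs 48 × $460.27 + $350.00 = $22,442.96; Loan 2 costs 48 × $488.13 + $500.00 = $23,930.24.
Loan 1 is cheaper by $23,930.24 − $22,442.96 = $1,487.28.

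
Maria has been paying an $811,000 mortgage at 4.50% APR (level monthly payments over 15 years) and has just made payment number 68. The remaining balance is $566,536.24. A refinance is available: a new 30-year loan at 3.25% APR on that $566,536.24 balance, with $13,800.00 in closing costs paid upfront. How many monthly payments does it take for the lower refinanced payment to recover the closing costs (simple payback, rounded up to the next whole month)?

Current payment = 811,000 × 4.5%/12 / (1 − (1+0.0037500)^−180) = $6,204.10.
Refinanced payment = 566,536.24 × 0.0027083 / (1 − (1+0.0027083)^−360) = $2,465.60.
Monthly savings = $6,204.10 − $2,465.60 = $3,738.50.
Break-even = $13,800.00 / $3,738.50 = 3.69 → 4 months.

4 months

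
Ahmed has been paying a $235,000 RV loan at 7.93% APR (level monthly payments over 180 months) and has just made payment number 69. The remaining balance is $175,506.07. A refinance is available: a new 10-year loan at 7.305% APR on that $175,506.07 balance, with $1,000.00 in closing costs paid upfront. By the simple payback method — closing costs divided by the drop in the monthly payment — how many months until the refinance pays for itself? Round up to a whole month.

6 months

Current payment = 235,000 × 7.93%/12 / (1 − (1+0.0066083)^−180) = $2,236.30.
Refinanced payment = 175,506.07 × 0.0060875 / (1 − (1+0.0060875)^−120) = $2,065.47.
Monthly savings = $2,236.30 − $2,065.47 = $170.83.
Break-even = $1,000.00 / $170.83 = 5.85 → 6 months.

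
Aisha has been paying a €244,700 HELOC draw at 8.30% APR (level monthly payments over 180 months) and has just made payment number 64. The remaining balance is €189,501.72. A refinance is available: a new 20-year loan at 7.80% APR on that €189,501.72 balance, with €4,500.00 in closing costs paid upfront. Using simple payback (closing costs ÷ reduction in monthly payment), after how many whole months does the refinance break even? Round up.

Current payment = 244,700 × 8.3%/12 / (1 − (1+0.0069167)^−180) = €2,381.06.
Refinanced payment = 189,501.72 × 0.0065000 / (1 − (1+0.0065000)^−240) = €1,561.56.
Monthly savings = €2,381.06 − €1,561.56 = €819.50.
Break-even = €4,500.00 / €819.50 = 5.49 → 6 months.

6 months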